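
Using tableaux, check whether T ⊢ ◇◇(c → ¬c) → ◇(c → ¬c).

Tableau for the negation ¬(◇◇(c → ¬c) → ◇(c → ¬c)):
1. ¬(◇◇(c → ¬c) → ◇(c → ¬c)), 0
2. ◇◇(c → ¬c), 0
3. ¬◇(c → ¬c), 0
4. ¬(c → ¬c), 0
5. c, 0
6. ◇(c → ¬c), 1
7. ¬(c → ¬c), 1
8. c, 1
9. c → ¬c, 2
10. ¬c, 2
Accessibility: 0R0, 0R1, 1R1, 1R2, 2R2
The negation has an open branch (countermodel exists).

No, not valid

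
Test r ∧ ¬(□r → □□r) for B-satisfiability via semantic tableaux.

Satisfiable (open branch found)

1. r ∧ ¬(□r → □□r), u
2. r, u
3. ¬(□r → □□r), u
4. □r, u
5. ¬□□r, u
6. ¬□r, v
7. r, v
8. ¬r, w
Accessibility: uRu, uRv, vRu, vRv, vRw, wRv, wRw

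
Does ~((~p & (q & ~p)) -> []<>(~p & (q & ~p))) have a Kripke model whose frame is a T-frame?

1. ~((~p & (q & ~p)) -> []<>(~p & (q & ~p))), u
2. ~p & (q & ~p), u
3. ~[]<>(~p & (q & ~p)), u
4. ~p, u
5. q & ~p, u
6. q, u
7. ~<>(~p & (q & ~p)), v
8. ~(~p & (q & ~p)), v
9. ~(q & ~p), v
10. p, v
Accessibility: uRu, uRv, vRv

Yes, satisfiable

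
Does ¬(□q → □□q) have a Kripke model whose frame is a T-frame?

Satisfiable

1. ¬(□q → □□q), w0
2. □q, w0
3. ¬□□q, w0
4. q, w0
5. ¬□q, w1
6. q, w1
7. ¬q, w2
Accessibility: w0Rw0, w0Rw1, w1Rw1, w1Rw2, w2Rw2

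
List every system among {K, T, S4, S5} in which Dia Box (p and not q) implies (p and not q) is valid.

S5

S5-tableau for the negation not (Dia Box (p and not q) implies (p and not q)):
1. not (Dia Box (p and not q) implies (p and not q)), 0
2. Dia Box (p and not q), 0
3. not (p and not q), 0
4. q, 0
5. Box (p and not q), 1
6. p and not q, 0
7. p, 0
8. not q, 0
Accessibility: 0R0, 0R1, 1R0, 1R1
Branch closes: q and not q both at 0.
Every branch closes (one shown): valid in S5.
S4-tableau for the negation not (Dia Box (p and not q) implies (p and not q)):
1. not (Dia Box (p and not q) implies (p and not q)), 0
2. Dia Box (p and not q), 0
3. not (p and not q), 0
4. q, 0
5. Box (p and not q), 1
6. p and not q, 1
7. p, 1
8. not q, 1
Accessibility: 0R0, 0R1, 1R1
Complete open branch: countermodel on an S4-frame, so not valid in S4, nor in K, T (the same frame is also a K-frame and a T-frame).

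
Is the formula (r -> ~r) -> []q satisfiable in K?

1. (r -> ~r) -> []q, w0
2. []q, w0

Satisfiable (open branch found)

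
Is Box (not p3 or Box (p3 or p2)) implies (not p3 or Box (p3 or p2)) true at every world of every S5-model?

Tableau for the negation not (Box (not p3 or Box (p3 or p2)) implies (not p3 or Box (p3 or p2))):
1. not (Box (not p3 or Box (p3 or p2)) implies (not p3 or Box (p3 or p2))), w0
2. Box (not p3 or Box (p3 or p2)), w0
3. not (not p3 or Box (p3 or p2)), w0
4. p3, w0
5. not Box (p3 or p2), w0
6. not p3 or Box (p3 or p2), w0
7. Box (p3 or p2), w0
8. p3 or p2, w0
9. p2, w0
10. not (p3 or p2), w1
11. not p3, w1
12. not p2, w1
13. not p3 or Box (p3 or p2), w1
14. p3 or p2, w1
15. Box (p3 or p2), w1
16. p2, w1
Accessibility: w0Rw0, w0Rw1, w1Rw0, w1Rw1
Branch closes: p2 and not p2 both at w1.
All branches of the negation close; one closing branch shown above.

Yes, valid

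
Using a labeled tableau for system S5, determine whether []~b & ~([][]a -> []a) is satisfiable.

Unsatisfiable

1. []~b & ~([][]a -> []a), w0
2. []~b, w0
3. ~([][]a -> []a), w0
4. [][]a, w0
5. ~[]a, w0
6. ~b, w0
7. []a, w0
8. a, w0
9. ~a, w1
10. ~b, w1
11. []a, w1
12. a, w1
Accessibility: w0Rw0, w0Rw1, w1Rw0, w1Rw1
Branch closes: a and ~a both at w1.
(One branch shown.) All branches close.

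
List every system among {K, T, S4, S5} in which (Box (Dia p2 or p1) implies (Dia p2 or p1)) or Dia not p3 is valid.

T-tableau for the negation not ((Box (Dia p2 or p1) implies (Dia p2 or p1)) or Dia not p3):
1. not ((Box (Dia p2 or p1) implies (Dia p2 or p1)) or Dia not p3), w0
2. not (Box (Dia p2 or p1) implies (Dia p2 or p1)), w0
3. not Dia not p3, w0
4. Box (Dia p2 or p1), w0
5. not (Dia p2 or p1), w0
6. not Dia p2, w0
7. not p1, w0
8. p3, w0
9. Dia p2 or p1, w0
10. not p2, w0
11. Dia p2, w0
12. p2, w1
13. p3, w1
14. Dia p2 or p1, w1
15. not p2, w1
Accessibility: w0Rw0, w0Rw1, w1Rw1
Branch closes: p2 and not p2 both at w1.
Every branch closes (one shown): valid in T, hence also in S4, S5 (every theorem of T is a theorem of S4 and S5).
K-tableau for the negation not ((Box (Dia p2 or p1) implies (Dia p2 or p1)) or Dia not p3):
1. not ((Box (Dia p2 or p1) implies (Dia p2 or p1)) or Dia not p3), w0
2. not (Box (Dia p2 or p1) implies (Dia p2 or p1)), w0
3. not Dia not p3, w0
4. Box (Dia p2 or p1), w0
5. not (Dia p2 or p1), w0
6. not Dia p2, w0
7. not p1, w0
Complete open branch: countermodel on a K-frame, so not valid in K.

T, S4, S5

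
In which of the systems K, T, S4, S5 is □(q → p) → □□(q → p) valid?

S4-tableau for the negation ¬(□(q → p) → □□(q → p)):
1. ¬(□(q → p) → □□(q → p)), u
2. □(q → p), u
3. ¬□□(q → p), u
4. q → p, u
5. p, u
6. ¬□(q → p), v
7. q → p, v
8. p, v
9. ¬(q → p), w
10. q, w
11. ¬p, w
12. q → p, w
13. p, w
Accessibility: uRu, uRv, uRw, vRv, vRw, wRw
Branch closes: p and ¬p both at w.
Every branch closes (one shown): valid in S4, hence also in S5 (every theorem of S4 is a theorem of S5).
T-tableau for the negation ¬(□(q → p) → □□(q → p)):
1. ¬(□(q → p) → □□(q → p)), u
2. □(q → p), u
3. ¬□□(q → p), u
4. q → p, u
5. p, u
6. ¬□(q → p), v
7. q → p, v
8. p, v
9. ¬(q → p), w
10. q, w
11. ¬p, w
Accessibility: uRu, uRv, vRv, vRw, wRw
Complete open branch: countermodel on a T-frame, so not valid in T, nor in K (the same frame is also a K-frame).

S4, S5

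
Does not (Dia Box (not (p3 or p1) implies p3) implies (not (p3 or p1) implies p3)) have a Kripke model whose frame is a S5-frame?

No, unsatisfiable

1. not (Dia Box (not (p3 or p1) implies p3) implies (not (p3 or p1) implies p3)), 0
2. Dia Box (not (p3 or p1) implies p3), 0
3. not (not (p3 or p1) implies p3), 0
4. not (p3 or p1), 0
5. not p3, 0
6. not p1, 0
7. Box (not (p3 or p1) implies p3), 1
8. not (p3 or p1) implies p3, 0
9. not (p3 or p1) implies p3, 1
10. p3 or p1, 0
11. p3, 1
12. p1, 0
Accessibility: 0R0, 0R1, 1R0, 1R1
Branch closes: p1 and not p1 both at 0.
All branches of the tableau close; one closing branch shown above.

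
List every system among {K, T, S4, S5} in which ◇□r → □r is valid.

S5

S4-tableau for the negation ¬(◇□r → □r):
1. ¬(◇□r → □r), 0
2. ◇□r, 0   [¬→-rule on 1]
3. ¬□r, 0   [¬→-rule on 1]
4. □r, 1   [◇-rule on 2: fresh world 1, 0R1]
5. r, 1   [□-rule on 4 via 1R1]
6. ¬r, 2   [¬□-rule on 3: fresh world 2, 0R2]
Accessibility: 0R0, 0R1, 0R2, 1R1, 2R2
Complete open branch: countermodel on an S4-frame, so not valid in S4, nor in K, T (the same frame is also a K-frame and a T-frame).
S5-tableau for the negation ¬(◇□r → □r):
1. ¬(◇□r → □r), 0
2. ◇□r, 0   [¬→-rule on 1]
3. ¬□r, 0   [¬→-rule on 1]
4. □r, 1   [◇-rule on 2: fresh world 1, 0R1]
5. r, 0   [□-rule on 4 via 1R0]
6. r, 1   [□-rule on 4 via 1R1]
7. ¬r, 2   [¬□-rule on 3: fresh world 2, 0R2]
8. r, 2   [□-rule on 4 via 1R2]
Accessibility: 0R0, 0R1, 0R2, 1R0, 1R1, 1R2, 2R0, 2R1, 2R2
Branch closes: r and ¬r both at 2.
Every branch closes (one shown): valid in S5.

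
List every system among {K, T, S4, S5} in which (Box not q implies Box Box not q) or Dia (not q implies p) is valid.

S4, S5

S4-tableau for the negation not ((Box not q implies Box Box not q) or Dia (not q implies p)):
1. not ((Box not q implies Box Box not q) or Dia (not q implies p)), u
2. not (Box not q implies Box Box not q), u
3. not Dia (not q implies p), u
4. Box not q, u
5. not Box Box not q, u
6. not (not q implies p), u
7. not q, u
8. not p, u
9. not Box not q, v
10. not (not q implies p), v
11. not q, v
12. not p, v
13. q, w
14. not (not q implies p), w
15. not q, w
16. not p, w
Accessibility: uRu, uRv, uRw, vRv, vRw, wRw
Branch closes: q and not q both at w.
Every branch closes (one shown): valid in S4, hence also in S5 (every theorem of S4 is a theorem of S5).
T-tableau for the negation not ((Box not q implies Box Box not q) or Dia (not q implies p)):
1. not ((Box not q implies Box Box not q) or Dia (not q implies p)), u
2. not (Box not q implies Box Box not q), u
3. not Dia (not q implies p), u
4. Box not q, u
5. not Box Box not q, u
6. not (not q implies p), u
7. not q, u
8. not p, u
9. not Box not q, v
10. not (not q implies p), v
11. not q, v
12. not p, v
13. q, w
Accessibility: uRu, uRv, vRv, vRw, wRw
Complete open branch: countermodel on a T-frame, so not valid in T, nor in K (the same frame is also a K-frame).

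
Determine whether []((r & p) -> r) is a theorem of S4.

Tableau for the negation ~[]((r & p) -> r):
1. ~[]((r & p) -> r), u
2. ~((r & p) -> r), v
3. r & p, v
4. ~r, v
5. r, v
6. p, v
Accessibility: uRu, uRv, vRv
Branch closes: r and ~r both at v.
All branches of the negation close; one closing branch shown above.

Yes, valid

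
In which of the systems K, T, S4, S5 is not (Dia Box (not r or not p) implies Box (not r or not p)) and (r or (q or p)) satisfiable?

K, T, S4

S5-tableau for the formula:
1. not (Dia Box (not r or not p) implies Box (not r or not p)) and (r or (q or p)), w0
2. not (Dia Box (not r or not p) implies Box (not r or not p)), w0
3. r or (q or p), w0
4. Dia Box (not r or not p), w0
5. not Box (not r or not p), w0
6. q or p, w0
7. p, w0
8. Box (not r or not p), w1
9. not r or not p, w0
10. not r or not p, w1
11. not r, w0
12. not p, w1
13. not (not r or not p), w2
14. r, w2
15. p, w2
16. not r or not p, w2
17. not p, w2
Accessibility: w0Rw0, w0Rw1, w0Rw2, w1Rw0, w1Rw1, w1Rw2, w2Rw0, w2Rw1, w2Rw2
Branch closes: p and not p both at w2.
Every branch closes (one shown): unsatisfiable in S5.
S4-tableau for the formula:
1. not (Dia Box (not r or not p) implies Box (not r or not p)) and (r or (q or p)), w0
2. not (Dia Box (not r or not p) implies Box (not r or not p)), w0
3. r or (q or p), w0
4. Dia Box (not r or not p), w0
5. not Box (not r or not p), w0
6. q or p, w0
7. p, w0
8. Box (not r or not p), w1
9. not r or not p, w1
10. not p, w1
11. not (not r or not p), w2
12. r, w2
13. p, w2
Accessibility: w0Rw0, w0Rw1, w0Rw2, w1Rw1, w2Rw2
Complete open branch: satisfiable in S4, hence also in K, T (this S4-model is also a K-model and a T-model).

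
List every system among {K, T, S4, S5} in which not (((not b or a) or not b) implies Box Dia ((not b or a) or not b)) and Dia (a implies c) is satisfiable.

K, T, S4

S5-tableau for the formula:
1. not (((not b or a) or not b) implies Box Dia ((not b or a) or not b)) and Dia (a implies c), 0
2. not (((not b or a) or not b) implies Box Dia ((not b or a) or not b)), 0   [and-rule on 1]
3. Dia (a implies c), 0   [and-rule on 1]
4. (not b or a) or not b, 0   [neg-implies-rule on 2]
5. not Box Dia ((not b or a) or not b), 0   [neg-implies-rule on 2]
6. not b or a, 0   [or-rule on 4 (branches; this branch)]
7. a, 0   [or-rule on 6 (branches; this branch)]
8. a implies c, 1   [Dia-rule on 3: fresh world 1, 0R1]
9. c, 1   [implies-rule on 8 (branches; this branch)]
10. not Dia ((not b or a) or not b), 2   [neg-Box-rule on 5: fresh world 2, 0R2]
11. not ((not b or a) or not b), 0   [neg-Dia-rule on 10 via 2R0]
12. not (not b or a), 0   [neg-or-rule on 11]
13. b, 0   [neg-or-rule on 11]
14. not a, 0   [neg-or-rule on 12]
Accessibility: 0R0, 0R1, 0R2, 1R0, 1R1, 1R2, 2R0, 2R1, 2R2
Branch closes: a and not a both at 0.
Every branch closes (one shown): unsatisfiable in S5.
S4-tableau for the formula:
1. not (((not b or a) or not b) implies Box Dia ((not b or a) or not b)) and Dia (a implies c), 0
2. not (((not b or a) or not b) implies Box Dia ((not b or a) or not b)), 0   [and-rule on 1]
3. Dia (a implies c), 0   [and-rule on 1]
4. (not b or a) or not b, 0   [neg-implies-rule on 2]
5. not Box Dia ((not b or a) or not b), 0   [neg-implies-rule on 2]
6. not b, 0   [or-rule on 4 (branches; this branch)]
7. a implies c, 1   [Dia-rule on 3: fresh world 1, 0R1]
8. c, 1   [implies-rule on 7 (branches; this branch)]
9. not Dia ((not b or a) or not b), 2   [neg-Box-rule on 5: fresh world 2, 0R2]
10. not ((not b or a) or not b), 2   [neg-Dia-rule on 9 via 2R2]
11. not (not b or a), 2   [neg-or-rule on 10]
12. b, 2   [neg-or-rule on 10]
13. not a, 2   [neg-or-rule on 11]
Accessibility: 0R0, 0R1, 0R2, 1R1, 2R2
Complete open branch: satisfiable in S4, hence also in K, T (this S4-model is also a K-model and a T-model).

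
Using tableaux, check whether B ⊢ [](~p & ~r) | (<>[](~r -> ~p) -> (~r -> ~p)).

Tableau for the negation ~([](~p & ~r) | (<>[](~r -> ~p) -> (~r -> ~p))):
1. ~([](~p & ~r) | (<>[](~r -> ~p) -> (~r -> ~p))), u
2. ~[](~p & ~r), u
3. ~(<>[](~r -> ~p) -> (~r -> ~p)), u
4. <>[](~r -> ~p), u
5. ~(~r -> ~p), u
6. ~r, u
7. p, u
8. ~(~p & ~r), v
9. r, v
10. [](~r -> ~p), w
11. ~r -> ~p, u
12. ~r -> ~p, w
13. ~p, u
Accessibility: uRu, uRv, uRw, vRu, vRv, wRu, wRw
Branch closes: p and ~p both at u.
Every branch of the negation's tableau closes; the branch above is one of them.

Valid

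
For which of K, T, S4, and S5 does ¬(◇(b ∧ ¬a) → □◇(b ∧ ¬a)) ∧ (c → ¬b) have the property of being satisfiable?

K, T, S4

S5-tableau for the formula:
1. ¬(◇(b ∧ ¬a) → □◇(b ∧ ¬a)) ∧ (c → ¬b), u
2. ¬(◇(b ∧ ¬a) → □◇(b ∧ ¬a)), u
3. c → ¬b, u
4. ◇(b ∧ ¬a), u
5. ¬□◇(b ∧ ¬a), u
6. ¬b, u
7. b ∧ ¬a, v
8. b, v
9. ¬a, v
10. ¬◇(b ∧ ¬a), w
11. ¬(b ∧ ¬a), u
12. ¬(b ∧ ¬a), v
13. ¬(b ∧ ¬a), w
14. a, u
15. a, v
Accessibility: uRu, uRv, uRw, vRu, vRv, vRw, wRu, wRv, wRw
Branch closes: a and ¬a both at v.
Every branch closes (one shown): unsatisfiable in S5.
S4-tableau for the formula:
1. ¬(◇(b ∧ ¬a) → □◇(b ∧ ¬a)) ∧ (c → ¬b), u
2. ¬(◇(b ∧ ¬a) → □◇(b ∧ ¬a)), u
3. c → ¬b, u
4. ◇(b ∧ ¬a), u
5. ¬□◇(b ∧ ¬a), u
6. ¬b, u
7. b ∧ ¬a, v
8. b, v
9. ¬a, v
10. ¬◇(b ∧ ¬a), w
11. ¬(b ∧ ¬a), w
12. a, w
Accessibility: uRu, uRv, uRw, vRv, wRw
Complete open branch: satisfiable in S4, hence also in K, T (this S4-model is also a K-model and a T-model).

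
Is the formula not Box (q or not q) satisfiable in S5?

No, unsatisfiable

1. not Box (q or not q), 0
2. not (q or not q), 1
3. not q, 1
4. q, 1
Accessibility: 0R0, 0R1, 1R0, 1R1
Branch closes: q and not q both at 1.
All branches of the tableau close; one closing branch shown above.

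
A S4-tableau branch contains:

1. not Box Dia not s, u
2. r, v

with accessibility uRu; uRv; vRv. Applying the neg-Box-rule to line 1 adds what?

a fresh world w with uRw, and not Dia not s at w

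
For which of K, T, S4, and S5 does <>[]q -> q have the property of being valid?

S5-tableau for the negation ~(<>[]q -> q):
1. ~(<>[]q -> q), w0
2. <>[]q, w0   [~->-rule on 1]
3. ~q, w0   [~->-rule on 1]
4. []q, w1   [<>-rule on 2: fresh world w1, w0Rw1]
5. q, w0   [[]-rule on 4 via w1Rw0]
Accessibility: w0Rw0, w0Rw1, w1Rw0, w1Rw1
Branch closes: q and ~q both at w0.
Every branch closes (one shown): valid in S5.
S4-tableau for the negation ~(<>[]q -> q):
1. ~(<>[]q -> q), w0
2. <>[]q, w0   [~->-rule on 1]
3. ~q, w0   [~->-rule on 1]
4. []q, w1   [<>-rule on 2: fresh world w1, w0Rw1]
5. q, w1   [[]-rule on 4 via w1Rw1]
Accessibility: w0Rw0, w0Rw1, w1Rw1
Complete open branch: countermodel on an S4-frame, so not valid in S4, nor in K, T (the same frame is also a K-frame and a T-frame).

S5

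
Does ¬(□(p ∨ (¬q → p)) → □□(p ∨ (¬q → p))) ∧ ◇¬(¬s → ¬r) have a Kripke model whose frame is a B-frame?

1. ¬(□(p ∨ (¬q → p)) → □□(p ∨ (¬q → p))) ∧ ◇¬(¬s → ¬r), 0
2. ¬(□(p ∨ (¬q → p)) → □□(p ∨ (¬q → p))), 0
3. ◇¬(¬s → ¬r), 0
4. □(p ∨ (¬q → p)), 0
5. ¬□□(p ∨ (¬q → p)), 0
6. p ∨ (¬q → p), 0
7. ¬q → p, 0
8. p, 0
9. ¬(¬s → ¬r), 1
10. ¬s, 1
11. r, 1
12. p ∨ (¬q → p), 1
13. ¬q → p, 1
14. p, 1
15. ¬□(p ∨ (¬q → p)), 2
16. p ∨ (¬q → p), 2
17. ¬q → p, 2
18. p, 2
19. ¬(p ∨ (¬q → p)), 3
20. ¬p, 3
21. ¬(¬q → p), 3
22. ¬q, 3
Accessibility: 0R0, 0R1, 0R2, 1R0, 1R1, 2R0, 2R2, 2R3, 3R2, 3R3

Satisfiable (open branch found)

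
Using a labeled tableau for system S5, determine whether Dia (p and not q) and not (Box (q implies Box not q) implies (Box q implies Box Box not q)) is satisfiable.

1. Dia (p and not q) and not (Box (q implies Box not q) implies (Box q implies Box Box not q)), u
2. Dia (p and not q), u
3. not (Box (q implies Box not q) implies (Box q implies Box Box not q)), u
4. Box (q implies Box not q), u
5. not (Box q implies Box Box not q), u
6. Box q, u
7. not Box Box not q, u
8. q implies Box not q, u
9. q, u
10. Box not q, u
11. not q, u
Accessibility: uRu
Branch closes: q and not q both at u.
(One branch shown.) All branches close.

No, unsatisfiable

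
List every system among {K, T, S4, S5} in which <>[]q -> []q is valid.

S5-tableau for the negation ~(<>[]q -> []q):
1. ~(<>[]q -> []q), u
2. <>[]q, u   [~->-rule on 1]
3. ~[]q, u   [~->-rule on 1]
4. []q, v   [<>-rule on 2: fresh world v, uRv]
5. q, u   [[]-rule on 4 via vRu]
6. q, v   [[]-rule on 4 via vRv]
7. ~q, w   [~[]-rule on 3: fresh world w, uRw]
8. q, w   [[]-rule on 4 via vRw]
Accessibility: uRu, uRv, uRw, vRu, vRv, vRw, wRu, wRv, wRw
Branch closes: q and ~q both at w.
Every branch closes (one shown): valid in S5.
S4-tableau for the negation ~(<>[]q -> []q):
1. ~(<>[]q -> []q), u
2. <>[]q, u   [~->-rule on 1]
3. ~[]q, u   [~->-rule on 1]
4. []q, v   [<>-rule on 2: fresh world v, uRv]
5. q, v   [[]-rule on 4 via vRv]
6. ~q, w   [~[]-rule on 3: fresh world w, uRw]
Accessibility: uRu, uRv, uRw, vRv, wRw
Complete open branch: countermodel on an S4-frame, so not valid in S4, nor in K, T (the same frame is also a K-frame and a T-frame).

S5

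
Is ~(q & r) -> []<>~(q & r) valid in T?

Invalid (countermodel exists)

Tableau for the negation ~(~(q & r) -> []<>~(q & r)):
1. ~(~(q & r) -> []<>~(q & r)), w0
2. ~(q & r), w0   [~->-rule on 1]
3. ~[]<>~(q & r), w0   [~->-rule on 1]
4. ~r, w0   [~&-rule on 2 (branches; this branch)]
5. ~<>~(q & r), w1   [~[]-rule on 3: fresh world w1, w0Rw1]
6. q & r, w1   [~<>-rule on 5 via w1Rw1]
7. q, w1   [&-rule on 6]
8. r, w1   [&-rule on 6]
Accessibility: w0Rw0, w0Rw1, w1Rw1
The negation has an open branch (countermodel exists).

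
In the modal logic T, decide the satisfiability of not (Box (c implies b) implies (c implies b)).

1. not (Box (c implies b) implies (c implies b)), w0
2. Box (c implies b), w0
3. not (c implies b), w0
4. c, w0
5. not b, w0
6. c implies b, w0
7. b, w0
Accessibility: w0Rw0
Branch closes: b and not b both at w0.
Every branch closes; the branch above is one of them.

No, unsatisfiable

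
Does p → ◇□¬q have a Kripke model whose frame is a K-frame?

Satisfiable (open branch found)

1. p → ◇□¬q, u
2. ◇□¬q, u
3. □¬q, v
Accessibility: uRv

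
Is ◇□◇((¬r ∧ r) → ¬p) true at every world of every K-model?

Invalid (countermodel exists)

Tableau for the negation ¬◇□◇((¬r ∧ r) → ¬p):
1. ¬◇□◇((¬r ∧ r) → ¬p), 0
The negation has an open branch (countermodel exists).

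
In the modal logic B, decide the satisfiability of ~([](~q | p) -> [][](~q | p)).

Yes, satisfiable

1. ~([](~q | p) -> [][](~q | p)), 0
2. [](~q | p), 0   [~->-rule on 1]
3. ~[][](~q | p), 0   [~->-rule on 1]
4. ~q | p, 0   [[]-rule on 2 via 0R0]
5. p, 0   [|-rule on 4 (branches; this branch)]
6. ~[](~q | p), 1   [~[]-rule on 3: fresh world 1, 0R1]
7. ~q | p, 1   [[]-rule on 2 via 0R1]
8. p, 1   [|-rule on 7 (branches; this branch)]
9. ~(~q | p), 2   [~[]-rule on 6: fresh world 2, 1R2]
10. q, 2   [~|-rule on 9]
11. ~p, 2   [~|-rule on 9]
Accessibility: 0R0, 0R1, 1R0, 1R1, 1R2, 2R1, 2R2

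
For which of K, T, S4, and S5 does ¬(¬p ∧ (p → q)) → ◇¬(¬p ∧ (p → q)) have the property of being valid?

T, S4, S5

K-tableau for the negation ¬(¬(¬p ∧ (p → q)) → ◇¬(¬p ∧ (p → q))):
1. ¬(¬(¬p ∧ (p → q)) → ◇¬(¬p ∧ (p → q))), u
2. ¬(¬p ∧ (p → q)), u
3. ¬◇¬(¬p ∧ (p → q)), u
4. ¬(p → q), u
5. p, u
6. ¬q, u
Complete open branch: countermodel on a K-frame, so not valid in K.
T-tableau for the negation ¬(¬(¬p ∧ (p → q)) → ◇¬(¬p ∧ (p → q))):
1. ¬(¬(¬p ∧ (p → q)) → ◇¬(¬p ∧ (p → q))), u
2. ¬(¬p ∧ (p → q)), u
3. ¬◇¬(¬p ∧ (p → q)), u
4. ¬p ∧ (p → q), u
5. ¬p, u
6. p → q, u
7. ¬(p → q), u
8. p, u
9. ¬q, u
Accessibility: uRu
Branch closes: p and ¬p both at u.
Every branch closes (one shown): valid in T, hence also in S4, S5 (every theorem of T is a theorem of S4 and S5).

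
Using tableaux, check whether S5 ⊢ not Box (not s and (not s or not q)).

Not valid

Tableau for the negation Box (not s and (not s or not q)):
1. Box (not s and (not s or not q)), 0
2. not s and (not s or not q), 0   [Box-rule on 1 via 0R0]
3. not s, 0   [and-rule on 2]
4. not s or not q, 0   [and-rule on 2]
5. not q, 0   [or-rule on 4 (branches; this branch)]
Accessibility: 0R0
The negation has an open branch (countermodel exists).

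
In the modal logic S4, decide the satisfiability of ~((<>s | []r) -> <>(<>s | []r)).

Unsatisfiable

1. ~((<>s | []r) -> <>(<>s | []r)), 0
2. <>s | []r, 0
3. ~<>(<>s | []r), 0
4. ~(<>s | []r), 0
5. ~<>s, 0
6. ~[]r, 0
7. ~s, 0
8. <>s, 0
9. ~r, 1
10. ~(<>s | []r), 1
11. ~<>s, 1
12. ~[]r, 1
13. ~s, 1
14. s, 2
15. ~(<>s | []r), 2
16. ~<>s, 2
17. ~[]r, 2
18. ~s, 2
Accessibility: 0R0, 0R1, 0R2, 1R1, 2R2
Branch closes: s and ~s both at 2.
All branches of the tableau close; one closing branch shown above.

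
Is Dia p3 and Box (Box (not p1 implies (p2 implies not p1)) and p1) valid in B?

Invalid (countermodel exists)

Tableau for the negation not (Dia p3 and Box (Box (not p1 implies (p2 implies not p1)) and p1)):
1. not (Dia p3 and Box (Box (not p1 implies (p2 implies not p1)) and p1)), 0
2. not Box (Box (not p1 implies (p2 implies not p1)) and p1), 0
3. not (Box (not p1 implies (p2 implies not p1)) and p1), 1
4. not p1, 1
Accessibility: 0R0, 0R1, 1R0, 1R1
The negation has an open branch (countermodel exists).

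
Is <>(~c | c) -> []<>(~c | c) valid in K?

No, not valid

Tableau for the negation ~(<>(~c | c) -> []<>(~c | c)):
1. ~(<>(~c | c) -> []<>(~c | c)), w0
2. <>(~c | c), w0
3. ~[]<>(~c | c), w0
4. ~c | c, w1
5. c, w1
6. ~<>(~c | c), w2
Accessibility: w0Rw1, w0Rw2
The negation has an open branch (countermodel exists).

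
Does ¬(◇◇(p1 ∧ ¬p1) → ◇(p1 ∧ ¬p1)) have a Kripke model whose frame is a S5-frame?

1. ¬(◇◇(p1 ∧ ¬p1) → ◇(p1 ∧ ¬p1)), u
2. ◇◇(p1 ∧ ¬p1), u
3. ¬◇(p1 ∧ ¬p1), u
4. ¬(p1 ∧ ¬p1), u
5. p1, u
6. ◇(p1 ∧ ¬p1), v
7. ¬(p1 ∧ ¬p1), v
8. p1, v
9. p1 ∧ ¬p1, w
10. p1, w
11. ¬p1, w
Accessibility: uRu, uRv, uRw, vRu, vRv, vRw, wRu, wRv, wRw
Branch closes: p1 and ¬p1 both at w.
(One branch shown.) All branches close.

No, unsatisfiable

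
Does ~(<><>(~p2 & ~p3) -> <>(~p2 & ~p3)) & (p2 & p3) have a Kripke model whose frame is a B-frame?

1. ~(<><>(~p2 & ~p3) -> <>(~p2 & ~p3)) & (p2 & p3), u
2. ~(<><>(~p2 & ~p3) -> <>(~p2 & ~p3)), u
3. p2 & p3, u
4. <><>(~p2 & ~p3), u
5. ~<>(~p2 & ~p3), u
6. p2, u
7. p3, u
8. ~(~p2 & ~p3), u
9. <>(~p2 & ~p3), v
10. ~(~p2 & ~p3), v
11. p3, v
12. ~p2 & ~p3, w
13. ~p2, w
14. ~p3, w
Accessibility: uRu, uRv, vRu, vRv, vRw, wRv, wRw

Yes, satisfiable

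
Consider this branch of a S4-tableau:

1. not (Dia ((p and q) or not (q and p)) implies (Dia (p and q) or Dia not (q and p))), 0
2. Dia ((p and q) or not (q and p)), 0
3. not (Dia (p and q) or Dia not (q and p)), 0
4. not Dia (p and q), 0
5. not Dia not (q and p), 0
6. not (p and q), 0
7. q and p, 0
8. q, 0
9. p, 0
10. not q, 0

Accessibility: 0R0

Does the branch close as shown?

Yes, closed

Both q and not q appear at 0.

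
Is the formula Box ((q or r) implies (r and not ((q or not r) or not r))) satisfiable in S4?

Yes, satisfiable

1. Box ((q or r) implies (r and not ((q or not r) or not r))), 0
2. (q or r) implies (r and not ((q or not r) or not r)), 0   [Box-rule on 1 via 0R0]
3. r and not ((q or not r) or not r), 0   [implies-rule on 2 (branches; this branch)]
4. r, 0   [and-rule on 3]
5. not ((q or not r) or not r), 0   [and-rule on 3]
6. not (q or not r), 0   [neg-or-rule on 5]
7. not q, 0   [neg-or-rule on 6]
Accessibility: 0R0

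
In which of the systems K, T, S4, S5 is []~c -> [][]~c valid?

T-tableau for the negation ~([]~c -> [][]~c):
1. ~([]~c -> [][]~c), w0
2. []~c, w0
3. ~[][]~c, w0
4. ~c, w0
5. ~[]~c, w1
6. ~c, w1
7. c, w2
Accessibility: w0Rw0, w0Rw1, w1Rw1, w1Rw2, w2Rw2
Complete open branch: countermodel on a T-frame, so not valid in T, nor in K (the same frame is also a K-frame).
S4-tableau for the negation ~([]~c -> [][]~c):
1. ~([]~c -> [][]~c), w0
2. []~c, w0
3. ~[][]~c, w0
4. ~c, w0
5. ~[]~c, w1
6. ~c, w1
7. c, w2
8. ~c, w2
Accessibility: w0Rw0, w0Rw1, w0Rw2, w1Rw1, w1Rw2, w2Rw2
Branch closes: c and ~c both at w2.
Every branch closes (one shown): valid in S4, hence also in S5 (every theorem of S4 is a theorem of S5).

S4, S5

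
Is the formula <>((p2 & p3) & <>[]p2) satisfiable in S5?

Satisfiable

1. <>((p2 & p3) & <>[]p2), u
2. (p2 & p3) & <>[]p2, v   [<>-rule on 1: fresh world v, uRv]
3. p2 & p3, v   [&-rule on 2]
4. <>[]p2, v   [&-rule on 2]
5. p2, v   [&-rule on 3]
6. p3, v   [&-rule on 3]
7. []p2, w   [<>-rule on 4: fresh world w, vRw]
8. p2, u   [[]-rule on 7 via wRu]
9. p2, w   [[]-rule on 7 via wRw]
Accessibility: uRu, uRv, uRw, vRu, vRv, vRw, wRu, wRv, wRw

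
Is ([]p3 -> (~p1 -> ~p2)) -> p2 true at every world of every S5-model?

Invalid (countermodel exists)

Tableau for the negation ~(([]p3 -> (~p1 -> ~p2)) -> p2):
1. ~(([]p3 -> (~p1 -> ~p2)) -> p2), w0
2. []p3 -> (~p1 -> ~p2), w0   [~->-rule on 1]
3. ~p2, w0   [~->-rule on 1]
4. ~p1 -> ~p2, w0   [->-rule on 2 (branches; this branch)]
Accessibility: w0Rw0
The negation has an open branch (countermodel exists).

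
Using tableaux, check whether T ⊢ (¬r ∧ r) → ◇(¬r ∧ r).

Tableau for the negation ¬((¬r ∧ r) → ◇(¬r ∧ r)):
1. ¬((¬r ∧ r) → ◇(¬r ∧ r)), 0
2. ¬r ∧ r, 0   [¬→-rule on 1]
3. ¬◇(¬r ∧ r), 0   [¬→-rule on 1]
4. ¬r, 0   [∧-rule on 2]
5. r, 0   [∧-rule on 2]
Accessibility: 0R0
Branch closes: r and ¬r both at 0.
All branches of the negation close; one closing branch shown above.

Valid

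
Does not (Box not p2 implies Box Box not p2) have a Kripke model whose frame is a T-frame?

Satisfiable (open branch found)

1. not (Box not p2 implies Box Box not p2), 0
2. Box not p2, 0
3. not Box Box not p2, 0
4. not p2, 0
5. not Box not p2, 1
6. not p2, 1
7. p2, 2
Accessibility: 0R0, 0R1, 1R1, 1R2, 2R2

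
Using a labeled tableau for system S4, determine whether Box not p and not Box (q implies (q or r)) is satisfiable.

1. Box not p and not Box (q implies (q or r)), u
2. Box not p, u   [and-rule on 1]
3. not Box (q implies (q or r)), u   [and-rule on 1]
4. not p, u   [Box-rule on 2 via uRu]
5. not (q implies (q or r)), v   [neg-Box-rule on 3: fresh world v, uRv]
6. q, v   [neg-implies-rule on 5]
7. not (q or r), v   [neg-implies-rule on 5]
8. not q, v   [neg-or-rule on 7]
9. not r, v   [neg-or-rule on 7]
Accessibility: uRu, uRv, vRv
Branch closes: q and not q both at v.
Every branch closes; the branch above is one of them.

Unsatisfiable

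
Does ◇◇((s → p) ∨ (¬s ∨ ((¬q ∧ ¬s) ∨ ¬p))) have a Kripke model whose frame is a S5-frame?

1. ◇◇((s → p) ∨ (¬s ∨ ((¬q ∧ ¬s) ∨ ¬p))), u
2. ◇((s → p) ∨ (¬s ∨ ((¬q ∧ ¬s) ∨ ¬p))), v
3. (s → p) ∨ (¬s ∨ ((¬q ∧ ¬s) ∨ ¬p)), w
4. ¬s ∨ ((¬q ∧ ¬s) ∨ ¬p), w
5. (¬q ∧ ¬s) ∨ ¬p, w
6. ¬p, w
Accessibility: uRu, uRv, uRw, vRu, vRv, vRw, wRu, wRv, wRw

Yes, satisfiable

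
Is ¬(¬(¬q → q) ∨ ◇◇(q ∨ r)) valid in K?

Not valid

Tableau for the negation ¬(¬q → q) ∨ ◇◇(q ∨ r):
1. ¬(¬q → q) ∨ ◇◇(q ∨ r), 0
2. ◇◇(q ∨ r), 0
3. ◇(q ∨ r), 1
4. q ∨ r, 2
5. r, 2
Accessibility: 0R1, 1R2
The negation has an open branch (countermodel exists).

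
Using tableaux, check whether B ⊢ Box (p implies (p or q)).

Yes, valid

Tableau for the negation not Box (p implies (p or q)):
1. not Box (p implies (p or q)), w0
2. not (p implies (p or q)), w1
3. p, w1
4. not (p or q), w1
5. not p, w1
6. not q, w1
Accessibility: w0Rw0, w0Rw1, w1Rw0, w1Rw1
Branch closes: p and not p both at w1.
All branches of the negation close; one closing branch shown above.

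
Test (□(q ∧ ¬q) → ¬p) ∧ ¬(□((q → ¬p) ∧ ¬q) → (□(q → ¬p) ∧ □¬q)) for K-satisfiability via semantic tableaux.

No, unsatisfiable

1. (□(q ∧ ¬q) → ¬p) ∧ ¬(□((q → ¬p) ∧ ¬q) → (□(q → ¬p) ∧ □¬q)), w0
2. □(q ∧ ¬q) → ¬p, w0   [∧-rule on 1]
3. ¬(□((q → ¬p) ∧ ¬q) → (□(q → ¬p) ∧ □¬q)), w0   [∧-rule on 1]
4. □((q → ¬p) ∧ ¬q), w0   [¬→-rule on 3]
5. ¬(□(q → ¬p) ∧ □¬q), w0   [¬→-rule on 3]
6. ¬□(q ∧ ¬q), w0   [→-rule on 2 (branches; this branch)]
7. ¬□(q → ¬p), w0   [¬∧-rule on 5 (branches; this branch)]
8. ¬(q ∧ ¬q), w1   [¬□-rule on 6: fresh world w1, w0Rw1]
9. (q → ¬p) ∧ ¬q, w1   [□-rule on 4 via w0Rw1]
10. q → ¬p, w1   [∧-rule on 9]
11. ¬q, w1   [∧-rule on 9]
12. ¬p, w1   [→-rule on 10 (branches; this branch)]
13. ¬(q → ¬p), w2   [¬□-rule on 7: fresh world w2, w0Rw2]
14. q, w2   [¬→-rule on 13]
15. p, w2   [¬→-rule on 13]
16. (q → ¬p) ∧ ¬q, w2   [□-rule on 4 via w0Rw2]
17. q → ¬p, w2   [∧-rule on 16]
18. ¬q, w2   [∧-rule on 16]
Accessibility: w0Rw1, w0Rw2
Branch closes: q and ¬q both at w2.
Every branch closes; the branch above is one of them.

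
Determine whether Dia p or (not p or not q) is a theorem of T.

Tableau for the negation not (Dia p or (not p or not q)):
1. not (Dia p or (not p or not q)), u
2. not Dia p, u
3. not (not p or not q), u
4. p, u
5. q, u
6. not p, u
Accessibility: uRu
Branch closes: p and not p both at u.
All branches of the negation close; one closing branch shown above.

Valid in T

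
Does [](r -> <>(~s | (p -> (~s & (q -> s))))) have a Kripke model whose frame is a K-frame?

Yes, satisfiable

1. [](r -> <>(~s | (p -> (~s & (q -> s))))), 0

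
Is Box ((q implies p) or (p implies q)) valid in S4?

Valid in S4

Tableau for the negation not Box ((q implies p) or (p implies q)):
1. not Box ((q implies p) or (p implies q)), w0
2. not ((q implies p) or (p implies q)), w1
3. not (q implies p), w1
4. not (p implies q), w1
5. q, w1
6. not p, w1
7. p, w1
8. not q, w1
Accessibility: w0Rw0, w0Rw1, w1Rw1
Branch closes: p and not p both at w1.
Every branch of the negation's tableau closes; the branch above is one of them.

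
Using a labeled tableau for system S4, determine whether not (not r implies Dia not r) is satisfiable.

1. not (not r implies Dia not r), 0
2. not r, 0   [neg-implies-rule on 1]
3. not Dia not r, 0   [neg-implies-rule on 1]
4. r, 0   [neg-Dia-rule on 3 via 0R0]
Accessibility: 0R0
Branch closes: r and not r both at 0.
(One branch shown.) All branches close.

Unsatisfiable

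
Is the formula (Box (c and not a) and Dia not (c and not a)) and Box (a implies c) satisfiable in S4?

1. (Box (c and not a) and Dia not (c and not a)) and Box (a implies c), u
2. Box (c and not a) and Dia not (c and not a), u
3. Box (a implies c), u
4. Box (c and not a), u
5. Dia not (c and not a), u
6. a implies c, u
7. c and not a, u
8. c, u
9. not a, u
10. not (c and not a), v
11. a implies c, v
12. c and not a, v
13. c, v
14. not a, v
15. a, v
Accessibility: uRu, uRv, vRv
Branch closes: a and not a both at v.
Every branch closes; the branch above is one of them.

Unsatisfiable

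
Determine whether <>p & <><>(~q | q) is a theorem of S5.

Invalid (countermodel exists)

Tableau for the negation ~(<>p & <><>(~q | q)):
1. ~(<>p & <><>(~q | q)), w0
2. ~<>p, w0
3. ~p, w0
Accessibility: w0Rw0
The negation has an open branch (countermodel exists).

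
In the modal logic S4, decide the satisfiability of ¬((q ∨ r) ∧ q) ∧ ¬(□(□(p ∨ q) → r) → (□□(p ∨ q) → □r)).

1. ¬((q ∨ r) ∧ q) ∧ ¬(□(□(p ∨ q) → r) → (□□(p ∨ q) → □r)), 0
2. ¬((q ∨ r) ∧ q), 0
3. ¬(□(□(p ∨ q) → r) → (□□(p ∨ q) → □r)), 0
4. □(□(p ∨ q) → r), 0
5. ¬(□□(p ∨ q) → □r), 0
6. □□(p ∨ q), 0
7. ¬□r, 0
8. □(p ∨ q) → r, 0
9. □(p ∨ q), 0
10. p ∨ q, 0
11. ¬(q ∨ r), 0
12. ¬q, 0
13. ¬r, 0
14. ¬□(p ∨ q), 0
15. p, 0
16. ¬r, 1
17. □(p ∨ q) → r, 1
18. □(p ∨ q), 1
19. p ∨ q, 1
20. ¬□(p ∨ q), 1
21. q, 1
22. ¬(p ∨ q), 2
23. ¬p, 2
24. ¬q, 2
25. □(p ∨ q) → r, 2
26. □(p ∨ q), 2
27. p ∨ q, 2
28. r, 2
29. q, 2
Accessibility: 0R0, 0R1, 0R2, 1R1, 2R2
Branch closes: q and ¬q both at 2.
(One branch shown.) All branches close.

No, unsatisfiable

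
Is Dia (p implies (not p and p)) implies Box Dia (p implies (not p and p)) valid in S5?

Tableau for the negation not (Dia (p implies (not p and p)) implies Box Dia (p implies (not p and p))):
1. not (Dia (p implies (not p and p)) implies Box Dia (p implies (not p and p))), u
2. Dia (p implies (not p and p)), u   [neg-implies-rule on 1]
3. not Box Dia (p implies (not p and p)), u   [neg-implies-rule on 1]
4. p implies (not p and p), v   [Dia-rule on 2: fresh world v, uRv]
5. not p, v   [implies-rule on 4 (branches; this branch)]
6. not Dia (p implies (not p and p)), w   [neg-Box-rule on 3: fresh world w, uRw]
7. not (p implies (not p and p)), u   [neg-Dia-rule on 6 via wRu]
8. p, u   [neg-implies-rule on 7]
9. not (not p and p), u   [neg-implies-rule on 7]
10. not (p implies (not p and p)), v   [neg-Dia-rule on 6 via wRv]
11. p, v   [neg-implies-rule on 10]
12. not (not p and p), v   [neg-implies-rule on 10]
Accessibility: uRu, uRv, uRw, vRu, vRv, vRw, wRu, wRv, wRw
Branch closes: p and not p both at v.
Every branch of the negation's tableau closes; the branch above is one of them.

Valid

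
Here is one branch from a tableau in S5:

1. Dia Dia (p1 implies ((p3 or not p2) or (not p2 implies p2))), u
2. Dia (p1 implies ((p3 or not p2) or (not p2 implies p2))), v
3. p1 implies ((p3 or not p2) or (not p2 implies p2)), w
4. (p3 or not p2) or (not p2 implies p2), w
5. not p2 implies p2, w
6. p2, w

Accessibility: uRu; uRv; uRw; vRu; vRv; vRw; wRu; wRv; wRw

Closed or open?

No atom appears with both signs at the same world.

Open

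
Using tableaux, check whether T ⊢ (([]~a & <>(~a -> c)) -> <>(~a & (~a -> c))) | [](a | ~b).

Valid

Tableau for the negation ~((([]~a & <>(~a -> c)) -> <>(~a & (~a -> c))) | [](a | ~b)):
1. ~((([]~a & <>(~a -> c)) -> <>(~a & (~a -> c))) | [](a | ~b)), u
2. ~(([]~a & <>(~a -> c)) -> <>(~a & (~a -> c))), u
3. ~[](a | ~b), u
4. []~a & <>(~a -> c), u
5. ~<>(~a & (~a -> c)), u
6. []~a, u
7. <>(~a -> c), u
8. ~(~a & (~a -> c)), u
9. ~a, u
10. ~(~a -> c), u
11. ~c, u
12. ~(a | ~b), v
13. ~a, v
14. b, v
15. ~(~a & (~a -> c)), v
16. ~(~a -> c), v
17. ~c, v
18. ~a -> c, w
19. ~(~a & (~a -> c)), w
20. ~a, w
21. c, w
22. ~(~a -> c), w
23. ~c, w
Accessibility: uRu, uRv, uRw, vRv, wRw
Branch closes: c and ~c both at w.
All branches of the negation close; one closing branch shown above.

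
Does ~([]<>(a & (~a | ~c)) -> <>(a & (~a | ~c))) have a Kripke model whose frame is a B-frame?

1. ~([]<>(a & (~a | ~c)) -> <>(a & (~a | ~c))), w0
2. []<>(a & (~a | ~c)), w0
3. ~<>(a & (~a | ~c)), w0
4. <>(a & (~a | ~c)), w0
5. ~(a & (~a | ~c)), w0
6. ~(~a | ~c), w0
7. a, w0
8. c, w0
9. a & (~a | ~c), w1
10. a, w1
11. ~a | ~c, w1
12. <>(a & (~a | ~c)), w1
13. ~(a & (~a | ~c)), w1
14. ~c, w1
15. ~(~a | ~c), w1
16. c, w1
Accessibility: w0Rw0, w0Rw1, w1Rw0, w1Rw1
Branch closes: c and ~c both at w1.
(One branch shown.) All branches close.

Unsatisfiable (every branch closes)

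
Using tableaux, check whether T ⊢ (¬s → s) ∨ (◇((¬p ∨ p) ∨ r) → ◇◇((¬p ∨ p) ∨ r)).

Tableau for the negation ¬((¬s → s) ∨ (◇((¬p ∨ p) ∨ r) → ◇◇((¬p ∨ p) ∨ r))):
1. ¬((¬s → s) ∨ (◇((¬p ∨ p) ∨ r) → ◇◇((¬p ∨ p) ∨ r))), 0
2. ¬(¬s → s), 0
3. ¬(◇((¬p ∨ p) ∨ r) → ◇◇((¬p ∨ p) ∨ r)), 0
4. ¬s, 0
5. ◇((¬p ∨ p) ∨ r), 0
6. ¬◇◇((¬p ∨ p) ∨ r), 0
7. ¬◇((¬p ∨ p) ∨ r), 0
8. ¬((¬p ∨ p) ∨ r), 0
9. ¬(¬p ∨ p), 0
10. ¬r, 0
11. p, 0
12. ¬p, 0
Accessibility: 0R0
Branch closes: p and ¬p both at 0.
Every branch of the negation's tableau closes; the branch above is one of them.

Valid in T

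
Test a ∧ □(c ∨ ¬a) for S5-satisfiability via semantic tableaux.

1. a ∧ □(c ∨ ¬a), 0
2. a, 0
3. □(c ∨ ¬a), 0
4. c ∨ ¬a, 0
5. c, 0
Accessibility: 0R0

Satisfiable (open branch found)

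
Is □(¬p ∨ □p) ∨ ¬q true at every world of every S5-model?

No, not valid

Tableau for the negation ¬(□(¬p ∨ □p) ∨ ¬q):
1. ¬(□(¬p ∨ □p) ∨ ¬q), 0
2. ¬□(¬p ∨ □p), 0   [¬∨-rule on 1]
3. q, 0   [¬∨-rule on 1]
4. ¬(¬p ∨ □p), 1   [¬□-rule on 2: fresh world 1, 0R1]
5. p, 1   [¬∨-rule on 4]
6. ¬□p, 1   [¬∨-rule on 4]
7. ¬p, 2   [¬□-rule on 6: fresh world 2, 1R2]
Accessibility: 0R0, 0R1, 0R2, 1R0, 1R1, 1R2, 2R0, 2R1, 2R2
The negation has an open branch (countermodel exists).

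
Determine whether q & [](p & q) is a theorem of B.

Tableau for the negation ~(q & [](p & q)):
1. ~(q & [](p & q)), w0
2. ~[](p & q), w0
3. ~(p & q), w1
4. ~q, w1
Accessibility: w0Rw0, w0Rw1, w1Rw0, w1Rw1
The negation has an open branch (countermodel exists).

Invalid (countermodel exists)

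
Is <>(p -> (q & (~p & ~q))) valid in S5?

Tableau for the negation ~<>(p -> (q & (~p & ~q))):
1. ~<>(p -> (q & (~p & ~q))), u
2. ~(p -> (q & (~p & ~q))), u
3. p, u
4. ~(q & (~p & ~q)), u
5. ~(~p & ~q), u
6. q, u
Accessibility: uRu
The negation has an open branch (countermodel exists).

Invalid (countermodel exists)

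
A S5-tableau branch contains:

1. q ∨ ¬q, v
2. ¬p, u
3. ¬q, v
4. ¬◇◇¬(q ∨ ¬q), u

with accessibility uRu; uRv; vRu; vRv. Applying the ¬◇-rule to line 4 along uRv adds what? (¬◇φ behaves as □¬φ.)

¬◇¬(q ∨ ¬q), v

¬◇φ behaves as □¬φ: propagate the negated body to each accessible world.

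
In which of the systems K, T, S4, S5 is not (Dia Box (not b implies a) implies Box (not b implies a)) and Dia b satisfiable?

K, T, S4

S4-tableau for the formula:
1. not (Dia Box (not b implies a) implies Box (not b implies a)) and Dia b, 0
2. not (Dia Box (not b implies a) implies Box (not b implies a)), 0   [and-rule on 1]
3. Dia b, 0   [and-rule on 1]
4. Dia Box (not b implies a), 0   [neg-implies-rule on 2]
5. not Box (not b implies a), 0   [neg-implies-rule on 2]
6. b, 1   [Dia-rule on 3: fresh world 1, 0R1]
7. Box (not b implies a), 2   [Dia-rule on 4: fresh world 2, 0R2]
8. not b implies a, 2   [Box-rule on 7 via 2R2]
9. a, 2   [implies-rule on 8 (branches; this branch)]
10. not (not b implies a), 3   [neg-Box-rule on 5: fresh world 3, 0R3]
11. not b, 3   [neg-implies-rule on 10]
12. not a, 3   [neg-implies-rule on 10]
Accessibility: 0R0, 0R1, 0R2, 0R3, 1R1, 2R2, 3R3
Complete open branch: satisfiable in S4, hence also in K, T (this S4-model is also a K-model and a T-model).
S5-tableau for the formula:
1. not (Dia Box (not b implies a) implies Box (not b implies a)) and Dia b, 0
2. not (Dia Box (not b implies a) implies Box (not b implies a)), 0   [and-rule on 1]
3. Dia b, 0   [and-rule on 1]
4. Dia Box (not b implies a), 0   [neg-implies-rule on 2]
5. not Box (not b implies a), 0   [neg-implies-rule on 2]
6. b, 1   [Dia-rule on 3: fresh world 1, 0R1]
7. Box (not b implies a), 2   [Dia-rule on 4: fresh world 2, 0R2]
8. not b implies a, 0   [Box-rule on 7 via 2R0]
9. not b implies a, 1   [Box-rule on 7 via 2R1]
10. not b implies a, 2   [Box-rule on 7 via 2R2]
11. a, 0   [implies-rule on 8 (branches; this branch)]
12. a, 1   [implies-rule on 9 (branches; this branch)]
13. a, 2   [implies-rule on 10 (branches; this branch)]
14. not (not b implies a), 3   [neg-Box-rule on 5: fresh world 3, 0R3]
15. not b, 3   [neg-implies-rule on 14]
16. not a, 3   [neg-implies-rule on 14]
17. not b implies a, 3   [Box-rule on 7 via 2R3]
18. a, 3   [implies-rule on 17 (branches; this branch)]
Accessibility: 0R0, 0R1, 0R2, 0R3, 1R0, 1R1, 1R2, 1R3, 2R0, 2R1, 2R2, 2R3, 3R0, 3R1, 3R2, 3R3
Branch closes: a and not a both at 3.
Every branch closes (one shown): unsatisfiable in S5.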